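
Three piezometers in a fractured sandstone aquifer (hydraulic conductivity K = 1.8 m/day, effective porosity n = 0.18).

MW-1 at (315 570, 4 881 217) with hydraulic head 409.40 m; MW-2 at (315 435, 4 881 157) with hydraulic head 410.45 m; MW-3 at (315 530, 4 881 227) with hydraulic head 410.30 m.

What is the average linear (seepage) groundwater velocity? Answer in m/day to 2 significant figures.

0.27 m/day

Differences from MW-1: to MW-2 (Δx, Δy, Δh) = (-135, -60, +1.05); to MW-3 = (-40, 10, +0.90).
Solve a·Δx + b·Δy = Δh: det = (-135)·10 − (-40)·(-60) = -3750.
∂h/∂x = [(+1.05)·10 − (+0.90)·(-60)] / -3750 = -0.01720
∂h/∂y = [(-135)·(+0.90) − (-40)·(+1.05)] / -3750 = +0.02120
|∇h| = √(-0.01720² + 0.02120²) = 0.0273
Seepage velocity v = K·i/n = 1.8 × 0.0273 / 0.18 = 0.273 m/day.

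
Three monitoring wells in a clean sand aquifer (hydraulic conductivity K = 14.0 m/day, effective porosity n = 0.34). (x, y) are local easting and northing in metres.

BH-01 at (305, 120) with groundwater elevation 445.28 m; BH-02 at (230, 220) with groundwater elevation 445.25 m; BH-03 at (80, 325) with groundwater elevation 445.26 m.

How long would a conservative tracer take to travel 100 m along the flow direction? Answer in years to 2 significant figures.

Taking BH-01 as reference: BH-02−BH-01 = (-75, 100, -0.03); BH-03−BH-01 = (-225, 205, -0.02).
Determinant of the coordinate differences = (-75)·205 − (-225)·100 = 7125.
∂h/∂x = [(-0.03)·205 − (-0.02)·100] / 7125 = -0.0005825
∂h/∂y = [(-75)·(-0.02) − (-225)·(-0.03)] / 7125 = -0.0007368
|∇h| = √(-0.0005825² + -0.0007368²) = 0.0009392
Seepage velocity v = K·i/n = 14.0 × 0.0009392 / 0.34 = 0.03867 m/day.
t = 100 / 0.03867 = 2586 days = 7.08 years.

7.1 years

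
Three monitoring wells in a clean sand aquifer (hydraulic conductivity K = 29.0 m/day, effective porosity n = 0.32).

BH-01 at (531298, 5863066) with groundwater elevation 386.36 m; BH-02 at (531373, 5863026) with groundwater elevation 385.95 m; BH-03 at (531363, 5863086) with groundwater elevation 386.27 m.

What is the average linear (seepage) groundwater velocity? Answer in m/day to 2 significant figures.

0.51 m/day

Differences from BH-01: to BH-02 (Δx, Δy, Δh) = (75, -40, -0.41); to BH-03 = (65, 20, -0.09).
Determinant of the coordinate differences = 75·20 − 65·(-40) = 4100.
∂h/∂x = [(-0.41)·20 − (-0.09)·(-40)] / 4100 = -0.002878
∂h/∂y = [75·(-0.09) − 65·(-0.41)] / 4100 = +0.004854
|∇h| = √(-0.002878² + 0.004854²) = 0.005643
Seepage velocity v = K·i/n = 29.0 × 0.005643 / 0.32 = 0.5114 m/day.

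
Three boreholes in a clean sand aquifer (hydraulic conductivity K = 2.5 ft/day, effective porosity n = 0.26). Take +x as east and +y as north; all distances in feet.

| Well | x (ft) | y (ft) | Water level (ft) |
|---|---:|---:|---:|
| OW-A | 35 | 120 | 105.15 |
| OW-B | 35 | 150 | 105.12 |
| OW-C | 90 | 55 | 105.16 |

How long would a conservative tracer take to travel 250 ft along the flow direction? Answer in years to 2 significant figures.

Taking OW-A as reference: OW-B−OW-A = (0, 30, -0.03); OW-C−OW-A = (55, -65, +0.01).
Determinant of the coordinate differences = 0·(-65) − 55·30 = -1650.
∂h/∂x = [(-0.03)·(-65) − (+0.01)·30] / -1650 = -0.001000
∂h/∂y = [0·(+0.01) − 55·(-0.03)] / -1650 = -0.001000
|∇h| = √(-0.001000² + -0.001000²) = 0.001414
Seepage velocity v = K·i/n = 2.5 × 0.001414 / 0.26 = 0.0136 ft/day.
t = 250 / 0.0136 = 1.838e+04 days = 50.3 years.

50 years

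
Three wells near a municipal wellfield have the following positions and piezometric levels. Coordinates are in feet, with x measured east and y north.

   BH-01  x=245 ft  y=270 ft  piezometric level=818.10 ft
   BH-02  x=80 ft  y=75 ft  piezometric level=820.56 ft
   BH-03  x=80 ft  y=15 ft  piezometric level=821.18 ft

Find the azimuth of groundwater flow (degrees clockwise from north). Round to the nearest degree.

Three-point gradient (reference BH-01): Δ to BH-02 = (-165, -195, +2.46), Δ to BH-03 = (-165, -255, +3.08).
∂h/∂x = -0.002697, ∂h/∂y = -0.01033 (det = 9900).
Flow direction (−∇h) has components (+0.002697 E, +0.01033 N).
Azimuth = atan2(E, N) = atan2(+0.002697, +0.01033) = 14.6° ≈ 015°.

015°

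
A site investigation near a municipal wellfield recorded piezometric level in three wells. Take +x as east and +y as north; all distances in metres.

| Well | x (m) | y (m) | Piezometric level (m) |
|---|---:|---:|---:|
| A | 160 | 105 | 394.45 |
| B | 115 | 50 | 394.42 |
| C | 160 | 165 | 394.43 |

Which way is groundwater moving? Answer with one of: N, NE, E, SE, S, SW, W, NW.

Taking A as reference: B−A = (-45, -55, -0.03); C−A = (0, 60, -0.02).
Determinant of the coordinate differences = (-45)·60 − 0·(-55) = -2700.
∂h/∂x = [(-0.03)·60 − (-0.02)·(-55)] / -2700 = +0.001074
∂h/∂y = [(-45)·(-0.02) − 0·(-0.03)] / -2700 = -0.0003333
Flow = −∇h = (-0.001074 east, +0.0003333 north), which points west.

W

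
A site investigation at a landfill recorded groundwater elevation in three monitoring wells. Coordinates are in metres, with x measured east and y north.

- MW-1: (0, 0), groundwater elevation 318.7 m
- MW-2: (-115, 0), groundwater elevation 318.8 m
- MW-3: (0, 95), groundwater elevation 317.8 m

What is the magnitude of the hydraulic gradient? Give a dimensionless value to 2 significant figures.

0.0095

∂h/∂x = (318.8 − 318.7) / (-115 − 0) = -0.0008696
∂h/∂y = (317.8 − 318.7) / (95 − 0) = -0.009474
|∇h| = √(-0.0008696² + -0.009474²) = 0.009514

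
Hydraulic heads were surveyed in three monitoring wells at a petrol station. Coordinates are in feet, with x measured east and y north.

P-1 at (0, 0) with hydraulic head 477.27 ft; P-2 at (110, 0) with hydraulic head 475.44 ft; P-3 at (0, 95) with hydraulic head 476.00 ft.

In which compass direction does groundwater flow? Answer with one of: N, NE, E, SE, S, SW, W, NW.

NE

∂h/∂x = (475.44 − 477.27) / (110 − 0) = -0.01664
∂h/∂y = (476.00 − 477.27) / (95 − 0) = -0.01337
Flow = −∇h = (+0.01664 east, +0.01337 north), which points northeast.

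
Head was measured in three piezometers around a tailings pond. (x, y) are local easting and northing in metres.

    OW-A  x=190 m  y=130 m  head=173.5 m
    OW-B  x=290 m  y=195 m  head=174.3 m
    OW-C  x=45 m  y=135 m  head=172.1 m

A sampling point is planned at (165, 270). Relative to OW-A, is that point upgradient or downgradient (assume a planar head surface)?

downgradient

With h = a·x + b·y + c and OW-A as origin, the differences give:
  100·a + 65·b = +0.8
  (-145)·a + 5·b = -1.4
Eliminate b (×5 and ×65, subtract): 9925·a = 95.00 → a = ∂h/∂x = +0.009572
Back-substitute: b = ∂h/∂y = -0.002418.
Head at (165, 270) = 173.5 + (+0.009572)·(-25) + (-0.002418)·(140) = 172.92 m.
That is lower than the 173.5 m at OW-A, so the point is downgradient.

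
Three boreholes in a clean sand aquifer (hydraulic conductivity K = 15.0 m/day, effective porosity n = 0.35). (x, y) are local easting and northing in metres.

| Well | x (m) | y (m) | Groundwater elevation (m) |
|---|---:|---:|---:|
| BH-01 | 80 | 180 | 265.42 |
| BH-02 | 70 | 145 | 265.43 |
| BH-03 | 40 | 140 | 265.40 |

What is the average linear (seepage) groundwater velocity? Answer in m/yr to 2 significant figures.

Differences from BH-01: to BH-02 (Δx, Δy, Δh) = (-10, -35, +0.01); to BH-03 = (-40, -40, -0.02).
Determinant of the coordinate differences = (-10)·(-40) − (-40)·(-35) = -1000.
∂h/∂x = [(+0.01)·(-40) − (-0.02)·(-35)] / -1000 = +0.001100
∂h/∂y = [(-10)·(-0.02) − (-40)·(+0.01)] / -1000 = -0.0006000
|∇h| = √(0.001100² + -0.0006000²) = 0.001253
Seepage velocity v = K·i/n = 15.0 × 0.001253 / 0.35 = 0.0537 m/day = 19.61 m/yr.

20 m/yr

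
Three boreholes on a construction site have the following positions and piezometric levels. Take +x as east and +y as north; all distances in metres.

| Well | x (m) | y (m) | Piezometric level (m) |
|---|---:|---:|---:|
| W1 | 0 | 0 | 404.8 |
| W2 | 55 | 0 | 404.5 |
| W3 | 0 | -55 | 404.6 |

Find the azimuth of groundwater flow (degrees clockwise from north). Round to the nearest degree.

124°

∂h/∂x = (404.5 − 404.8) / (55 − 0) = -0.005455
∂h/∂y = (404.6 − 404.8) / (-55 − 0) = +0.003636
Flow direction (−∇h) has components (+0.005455 E, -0.003636 N).
Azimuth = atan2(E, N) = atan2(+0.005455, -0.003636) = 123.7° ≈ 124°.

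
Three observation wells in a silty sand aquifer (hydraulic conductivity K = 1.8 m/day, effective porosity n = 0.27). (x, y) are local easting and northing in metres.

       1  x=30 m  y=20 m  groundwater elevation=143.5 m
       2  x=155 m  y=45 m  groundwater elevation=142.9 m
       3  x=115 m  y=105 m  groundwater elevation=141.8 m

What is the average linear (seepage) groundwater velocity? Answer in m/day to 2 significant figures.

0.13 m/day

With h = a·x + b·y + c and 1 as origin, the differences give:
  125·a + 25·b = -0.6
  85·a + 85·b = -1.7
Eliminate b (×85 and ×25, subtract): 8500·a = -8.50 → a = ∂h/∂x = -0.0010000
Back-substitute: b = ∂h/∂y = -0.01900.
|∇h| = √(-0.0010000² + -0.01900²) = 0.01903
Seepage velocity v = K·i/n = 1.8 × 0.01903 / 0.27 = 0.1269 m/day.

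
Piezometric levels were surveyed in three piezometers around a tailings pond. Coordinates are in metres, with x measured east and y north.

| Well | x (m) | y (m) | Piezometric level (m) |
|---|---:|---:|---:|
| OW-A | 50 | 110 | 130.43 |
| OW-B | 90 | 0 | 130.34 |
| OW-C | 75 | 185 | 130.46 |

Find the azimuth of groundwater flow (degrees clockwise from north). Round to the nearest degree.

135°

With h = a·x + b·y + c and OW-A as origin, the differences give:
  40·a + (-110)·b = -0.09
  25·a + 75·b = +0.03
Eliminate b (×75 and ×(-110), subtract): 5750·a = -3.450 → a = ∂h/∂x = -0.0006000
Back-substitute: b = ∂h/∂y = +0.0006000.
Flow direction (−∇h) has components (+0.0006000 E, -0.0006000 N).
Azimuth = atan2(E, N) = atan2(+0.0006000, -0.0006000) = 135.0° ≈ 135°.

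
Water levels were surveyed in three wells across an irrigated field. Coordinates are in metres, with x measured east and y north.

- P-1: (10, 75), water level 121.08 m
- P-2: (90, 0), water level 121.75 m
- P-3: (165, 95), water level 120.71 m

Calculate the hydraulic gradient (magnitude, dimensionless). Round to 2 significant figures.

Taking P-1 as reference: P-2−P-1 = (80, -75, +0.67); P-3−P-1 = (155, 20, -0.37).
Solve a·Δx + b·Δy = Δh: det = 80·20 − 155·(-75) = 13225.
∂h/∂x = [(+0.67)·20 − (-0.37)·(-75)] / 13225 = -0.001085
∂h/∂y = [80·(-0.37) − 155·(+0.67)] / 13225 = -0.01009
|∇h| = √(-0.001085² + -0.01009²) = 0.01015

0.010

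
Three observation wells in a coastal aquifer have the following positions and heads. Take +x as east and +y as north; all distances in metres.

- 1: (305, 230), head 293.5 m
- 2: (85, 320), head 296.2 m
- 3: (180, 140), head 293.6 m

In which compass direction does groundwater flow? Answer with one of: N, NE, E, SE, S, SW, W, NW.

SE

With h = a·x + b·y + c and 1 as origin, the differences give:
  (-220)·a + 90·b = +2.7
  (-125)·a + (-90)·b = +0.1
Eliminate b (×(-90) and ×90, subtract): 31050·a = -252.00 → a = ∂h/∂x = -0.008116
Back-substitute: b = ∂h/∂y = +0.01016.
Flow = −∇h = (+0.008116 east, -0.01016 north), which points southeast.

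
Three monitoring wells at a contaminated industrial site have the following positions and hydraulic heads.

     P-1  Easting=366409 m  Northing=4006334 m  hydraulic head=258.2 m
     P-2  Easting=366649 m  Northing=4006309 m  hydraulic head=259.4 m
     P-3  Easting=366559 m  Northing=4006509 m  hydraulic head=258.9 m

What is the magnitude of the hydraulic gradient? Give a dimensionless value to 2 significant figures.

With h = a·x + b·y + c and P-1 as origin, the differences give:
  240·a + (-25)·b = +1.2
  150·a + 175·b = +0.7
Eliminate b (×175 and ×(-25), subtract): 45750·a = 227.50 → a = ∂h/∂x = +0.004973
Back-substitute: b = ∂h/∂y = -0.0002623.
|∇h| = √(0.004973² + -0.0002623²) = 0.00498

0.0050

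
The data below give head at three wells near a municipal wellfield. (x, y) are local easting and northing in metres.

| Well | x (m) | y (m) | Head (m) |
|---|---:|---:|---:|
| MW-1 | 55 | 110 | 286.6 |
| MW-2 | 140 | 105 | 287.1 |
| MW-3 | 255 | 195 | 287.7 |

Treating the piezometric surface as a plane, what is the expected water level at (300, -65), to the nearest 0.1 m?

288.2 m

Taking MW-1 as reference: MW-2−MW-1 = (85, -5, +0.5); MW-3−MW-1 = (200, 85, +1.1).
Determinant of the coordinate differences = 85·85 − 200·(-5) = 8225.
∂h/∂x = [(+0.5)·85 − (+1.1)·(-5)] / 8225 = +0.005836
∂h/∂y = [85·(+1.1) − 200·(+0.5)] / 8225 = -0.0007903
h(300, -65) = 286.6 + (+0.005836)·(245) + (-0.0007903)·(-175) = 286.6 +1.430 +0.138 = 288.168 m.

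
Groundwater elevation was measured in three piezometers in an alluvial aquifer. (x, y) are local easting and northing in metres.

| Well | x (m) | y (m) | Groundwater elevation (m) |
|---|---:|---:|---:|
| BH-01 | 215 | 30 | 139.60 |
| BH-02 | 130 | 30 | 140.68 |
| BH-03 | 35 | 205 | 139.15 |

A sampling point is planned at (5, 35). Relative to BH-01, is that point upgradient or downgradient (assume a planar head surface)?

Differences from BH-01: to BH-02 (Δx, Δy, Δh) = (-85, 0, +1.08); to BH-03 = (-180, 175, -0.45).
Solve a·Δx + b·Δy = Δh: det = (-85)·175 − (-180)·0 = -14875.
∂h/∂x = [(+1.08)·175 − (-0.45)·0] / -14875 = -0.01271
∂h/∂y = [(-85)·(-0.45) − (-180)·(+1.08)] / -14875 = -0.01564
Head at (5, 35) = 139.60 + (-0.01271)·(-210) + (-0.01564)·(5) = 142.19 m.
That is higher than the 139.60 m at BH-01, so the point is upgradient.

upgradient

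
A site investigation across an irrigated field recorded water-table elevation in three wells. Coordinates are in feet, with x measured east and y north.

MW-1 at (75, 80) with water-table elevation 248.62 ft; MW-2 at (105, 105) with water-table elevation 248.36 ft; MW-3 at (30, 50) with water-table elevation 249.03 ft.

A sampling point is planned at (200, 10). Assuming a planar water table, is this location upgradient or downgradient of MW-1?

Three-point gradient (reference MW-1): Δ to MW-2 = (30, 25, -0.26), Δ to MW-3 = (-45, -30, +0.41).
∂h/∂x = -0.01089, ∂h/∂y = +0.002667 (det = 225).
Head at (200, 10) = 248.62 + (-0.01089)·(125) + (+0.002667)·(-70) = 247.07 ft.
That is lower than the 248.62 ft at MW-1, so the point is downgradient.

downgradient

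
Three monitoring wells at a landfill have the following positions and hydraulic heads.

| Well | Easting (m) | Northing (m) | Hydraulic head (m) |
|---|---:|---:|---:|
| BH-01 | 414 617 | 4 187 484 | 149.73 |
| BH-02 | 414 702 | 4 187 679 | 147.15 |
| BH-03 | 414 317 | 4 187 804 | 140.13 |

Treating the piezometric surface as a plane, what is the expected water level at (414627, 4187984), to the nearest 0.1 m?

Taking BH-01 as reference: BH-02−BH-01 = (85, 195, -2.58); BH-03−BH-01 = (-300, 320, -9.60).
Solve a·Δx + b·Δy = Δh: det = 85·320 − (-300)·195 = 85700.
∂h/∂x = [(-2.58)·320 − (-9.60)·195] / 85700 = +0.01221
∂h/∂y = [85·(-9.60) − (-300)·(-2.58)] / 85700 = -0.01855
h(414627, 4187984) = 149.73 + (+0.01221)·(10) + (-0.01855)·(500) = 149.73 +0.122 -9.277 = 140.576 m.

140.6 m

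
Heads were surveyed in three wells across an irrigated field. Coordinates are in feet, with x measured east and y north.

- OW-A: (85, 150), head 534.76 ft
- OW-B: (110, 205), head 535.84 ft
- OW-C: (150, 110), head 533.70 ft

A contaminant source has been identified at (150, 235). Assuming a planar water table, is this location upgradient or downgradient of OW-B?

Differences from OW-A: to OW-B (Δx, Δy, Δh) = (25, 55, +1.08); to OW-C = (65, -40, -1.06).
Determinant of the coordinate differences = 25·(-40) − 65·55 = -4575.
∂h/∂x = [(+1.08)·(-40) − (-1.06)·55] / -4575 = -0.003301
∂h/∂y = [25·(-1.06) − 65·(+1.08)] / -4575 = +0.02114
Head at (150, 235) = 534.76 + (-0.003301)·(65) + (+0.02114)·(85) = 536.34 ft.
That is higher than the 535.84 ft at OW-B, so the point is upgradient.

upgradient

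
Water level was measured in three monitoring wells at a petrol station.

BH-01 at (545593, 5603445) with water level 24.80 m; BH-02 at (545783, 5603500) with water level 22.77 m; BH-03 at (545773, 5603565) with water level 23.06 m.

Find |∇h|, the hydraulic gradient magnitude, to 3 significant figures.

With h = a·x + b·y + c and BH-01 as origin, the differences give:
  190·a + 55·b = -2.03
  180·a + 120·b = -1.74
Eliminate b (×120 and ×55, subtract): 12900·a = -147.900 → a = ∂h/∂x = -0.01147
Back-substitute: b = ∂h/∂y = +0.002698.
|∇h| = √(-0.01147² + 0.002698²) = 0.01178

0.0118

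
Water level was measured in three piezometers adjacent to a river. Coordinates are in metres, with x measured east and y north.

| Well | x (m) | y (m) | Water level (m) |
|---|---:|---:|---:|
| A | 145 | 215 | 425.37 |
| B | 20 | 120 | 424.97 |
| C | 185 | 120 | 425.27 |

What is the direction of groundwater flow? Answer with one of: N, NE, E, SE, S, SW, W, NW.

SW

With h = a·x + b·y + c and A as origin, the differences give:
  (-125)·a + (-95)·b = -0.40
  40·a + (-95)·b = -0.10
Eliminate b (×(-95) and ×(-95), subtract): 15675·a = 28.500 → a = ∂h/∂x = +0.001818
Back-substitute: b = ∂h/∂y = +0.001818.
Flow = −∇h = (-0.001818 east, -0.001818 north), which points southwest.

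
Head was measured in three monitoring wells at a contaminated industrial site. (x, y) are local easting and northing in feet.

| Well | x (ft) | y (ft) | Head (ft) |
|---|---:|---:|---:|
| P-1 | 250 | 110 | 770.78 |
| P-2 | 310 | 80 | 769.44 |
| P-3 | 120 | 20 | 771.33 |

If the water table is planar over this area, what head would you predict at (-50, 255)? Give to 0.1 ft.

777.4 ft

Taking P-1 as reference: P-2−P-1 = (60, -30, -1.34); P-3−P-1 = (-130, -90, +0.55).
Solve a·Δx + b·Δy = Δh: det = 60·(-90) − (-130)·(-30) = -9300.
∂h/∂x = [(-1.34)·(-90) − (+0.55)·(-30)] / -9300 = -0.01474
∂h/∂y = [60·(+0.55) − (-130)·(-1.34)] / -9300 = +0.01518
h(-50, 255) = 770.78 + (-0.01474)·(-300) + (+0.01518)·(145) = 770.78 +4.423 +2.202 = 777.404 ft.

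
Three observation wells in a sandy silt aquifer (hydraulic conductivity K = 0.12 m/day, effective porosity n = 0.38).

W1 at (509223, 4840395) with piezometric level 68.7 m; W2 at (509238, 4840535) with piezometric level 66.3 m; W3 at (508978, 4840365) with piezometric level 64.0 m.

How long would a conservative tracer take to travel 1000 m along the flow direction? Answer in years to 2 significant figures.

With h = a·x + b·y + c and W1 as origin, the differences give:
  15·a + 140·b = -2.4
  (-245)·a + (-30)·b = -4.7
Eliminate b (×(-30) and ×140, subtract): 33850·a = 730.00 → a = ∂h/∂x = +0.02157
Back-substitute: b = ∂h/∂y = -0.01945.
|∇h| = √(0.02157² + -0.01945²) = 0.02904
Seepage velocity v = K·i/n = 0.12 × 0.02904 / 0.38 = 0.009171 m/day.
t = 1000 / 0.009171 = 1.09e+05 days = 298 years.

300 years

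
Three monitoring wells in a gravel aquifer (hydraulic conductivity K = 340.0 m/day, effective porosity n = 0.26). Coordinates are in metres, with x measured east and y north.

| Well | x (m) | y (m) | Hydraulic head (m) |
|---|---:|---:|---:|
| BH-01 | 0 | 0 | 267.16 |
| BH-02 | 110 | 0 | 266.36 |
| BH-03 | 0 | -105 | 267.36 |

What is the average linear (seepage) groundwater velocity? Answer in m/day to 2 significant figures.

9.8 m/day

∂h/∂x = (266.36 − 267.16) / (110 − 0) = -0.007273
∂h/∂y = (267.36 − 267.16) / (-105 − 0) = -0.001905
|∇h| = √(-0.007273² + -0.001905²) = 0.007518
Seepage velocity v = K·i/n = 340.0 × 0.007518 / 0.26 = 9.831 m/day.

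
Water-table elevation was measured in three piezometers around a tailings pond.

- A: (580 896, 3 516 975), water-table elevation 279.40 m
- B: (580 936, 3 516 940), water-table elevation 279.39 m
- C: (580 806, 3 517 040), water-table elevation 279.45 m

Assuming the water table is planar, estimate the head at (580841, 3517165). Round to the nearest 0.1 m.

Three-point gradient (reference A): Δ to B = (40, -35, -0.01), Δ to C = (-90, 65, +0.05).
∂h/∂x = -0.002000, ∂h/∂y = -0.002000 (det = -550).
h(580841, 3517165) = 279.40 + (-0.002000)·(-55) + (-0.002000)·(190) = 279.40 +0.110 -0.380 = 279.130 m.

279.1 m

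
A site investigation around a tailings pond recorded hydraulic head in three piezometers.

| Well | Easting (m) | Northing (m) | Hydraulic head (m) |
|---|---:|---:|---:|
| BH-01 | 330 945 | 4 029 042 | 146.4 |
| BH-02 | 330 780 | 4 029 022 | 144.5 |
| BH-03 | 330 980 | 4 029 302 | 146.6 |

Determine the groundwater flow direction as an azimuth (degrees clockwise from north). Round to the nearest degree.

274°

Taking BH-01 as reference: BH-02−BH-01 = (-165, -20, -1.9); BH-03−BH-01 = (35, 260, +0.2).
Solve a·Δx + b·Δy = Δh: det = (-165)·260 − 35·(-20) = -42200.
∂h/∂x = [(-1.9)·260 − (+0.2)·(-20)] / -42200 = +0.01161
∂h/∂y = [(-165)·(+0.2) − 35·(-1.9)] / -42200 = -0.0007938
Flow direction (−∇h) has components (-0.01161 E, +0.0007938 N).
Azimuth = atan2(E, N) = atan2(-0.01161, +0.0007938) = 273.9° ≈ 274°.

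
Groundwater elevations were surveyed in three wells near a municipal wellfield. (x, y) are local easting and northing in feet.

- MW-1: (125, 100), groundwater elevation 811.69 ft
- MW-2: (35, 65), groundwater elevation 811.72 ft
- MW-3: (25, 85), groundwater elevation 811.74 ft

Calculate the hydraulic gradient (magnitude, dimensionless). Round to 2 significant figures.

0.00092

Three-point gradient (reference MW-1): Δ to MW-2 = (-90, -35, +0.03), Δ to MW-3 = (-100, -15, +0.05).
∂h/∂x = -0.0006047, ∂h/∂y = +0.0006977 (det = -2150).
|∇h| = √(-0.0006047² + 0.0006977²) = 0.0009233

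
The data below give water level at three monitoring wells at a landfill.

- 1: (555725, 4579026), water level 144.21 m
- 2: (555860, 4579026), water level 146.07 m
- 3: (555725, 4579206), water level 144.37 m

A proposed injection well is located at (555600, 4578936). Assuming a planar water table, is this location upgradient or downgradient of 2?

downgradient

∂h/∂x = (146.07 − 144.21) / (555860 − 555725) = +0.01378
∂h/∂y = (144.37 − 144.21) / (4579206 − 4579026) = +0.0008889
Head at (555600, 4578936) = 144.21 + (+0.01378)·(-125) + (+0.0008889)·(-90) = 142.41 m.
That is lower than the 146.07 m at 2, so the point is downgradient.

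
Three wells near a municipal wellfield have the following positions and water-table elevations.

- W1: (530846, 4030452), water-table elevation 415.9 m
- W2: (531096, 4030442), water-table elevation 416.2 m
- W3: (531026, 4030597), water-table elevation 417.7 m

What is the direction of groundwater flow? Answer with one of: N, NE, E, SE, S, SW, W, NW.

S

Taking W1 as reference: W2−W1 = (250, -10, +0.3); W3−W1 = (180, 145, +1.8).
Solve a·Δx + b·Δy = Δh: det = 250·145 − 180·(-10) = 38050.
∂h/∂x = [(+0.3)·145 − (+1.8)·(-10)] / 38050 = +0.001616
∂h/∂y = [250·(+1.8) − 180·(+0.3)] / 38050 = +0.01041
Flow = −∇h = (-0.001616 east, -0.01041 north), which points south.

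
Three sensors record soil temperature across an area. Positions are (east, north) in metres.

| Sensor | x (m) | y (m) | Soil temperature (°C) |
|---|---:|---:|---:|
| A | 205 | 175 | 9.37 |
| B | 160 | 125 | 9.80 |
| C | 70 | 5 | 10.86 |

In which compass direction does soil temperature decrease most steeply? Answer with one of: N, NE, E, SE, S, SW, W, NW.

N

With T = a·x + b·y + c and A as origin, the differences give:
  (-45)·a + (-50)·b = +0.43
  (-135)·a + (-170)·b = +1.49
Eliminate b (×(-170) and ×(-50), subtract): 900·a = 1.400 → a = ∂T/∂x = +0.001556
Back-substitute: b = ∂T/∂y = -0.010000.
Steepest decrease is along −∇f = (-0.001556 E, +0.010000 N) → north.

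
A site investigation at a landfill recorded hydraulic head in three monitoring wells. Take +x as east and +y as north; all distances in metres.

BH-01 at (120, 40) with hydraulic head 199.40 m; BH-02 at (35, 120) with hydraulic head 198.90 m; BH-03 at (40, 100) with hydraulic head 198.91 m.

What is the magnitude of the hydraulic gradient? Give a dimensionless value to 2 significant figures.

Taking BH-01 as reference: BH-02−BH-01 = (-85, 80, -0.50); BH-03−BH-01 = (-80, 60, -0.49).
Determinant of the coordinate differences = (-85)·60 − (-80)·80 = 1300.
∂h/∂x = [(-0.50)·60 − (-0.49)·80] / 1300 = +0.007077
∂h/∂y = [(-85)·(-0.49) − (-80)·(-0.50)] / 1300 = +0.001269
|∇h| = √(0.007077² + 0.001269²) = 0.00719

0.0072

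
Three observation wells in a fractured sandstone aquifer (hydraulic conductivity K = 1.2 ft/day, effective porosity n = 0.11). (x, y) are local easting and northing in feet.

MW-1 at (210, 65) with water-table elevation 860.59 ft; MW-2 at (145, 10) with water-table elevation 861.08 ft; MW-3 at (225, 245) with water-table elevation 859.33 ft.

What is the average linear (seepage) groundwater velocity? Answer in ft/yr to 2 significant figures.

28 ft/yr

With h = a·x + b·y + c and MW-1 as origin, the differences give:
  (-65)·a + (-55)·b = +0.49
  15·a + 180·b = -1.26
Eliminate b (×180 and ×(-55), subtract): -10875·a = 18.900 → a = ∂h/∂x = -0.001738
Back-substitute: b = ∂h/∂y = -0.006855.
|∇h| = √(-0.001738² + -0.006855²) = 0.007072
Seepage velocity v = K·i/n = 1.2 × 0.007072 / 0.11 = 0.07715 ft/day = 28.18 ft/yr.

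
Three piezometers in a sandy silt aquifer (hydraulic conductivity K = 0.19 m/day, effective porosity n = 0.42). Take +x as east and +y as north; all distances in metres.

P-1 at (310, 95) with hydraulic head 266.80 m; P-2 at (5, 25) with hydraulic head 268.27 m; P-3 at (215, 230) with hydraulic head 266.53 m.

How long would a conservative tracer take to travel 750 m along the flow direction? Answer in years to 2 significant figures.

760 years

Differences from P-1: to P-2 (Δx, Δy, Δh) = (-305, -70, +1.47); to P-3 = (-95, 135, -0.27).
Solve a·Δx + b·Δy = Δh: det = (-305)·135 − (-95)·(-70) = -47825.
∂h/∂x = [(+1.47)·135 − (-0.27)·(-70)] / -47825 = -0.003754
∂h/∂y = [(-305)·(-0.27) − (-95)·(+1.47)] / -47825 = -0.004642
|∇h| = √(-0.003754² + -0.004642²) = 0.00597
Seepage velocity v = K·i/n = 0.19 × 0.00597 / 0.42 = 0.002701 m/day.
t = 750 / 0.002701 = 2.777e+05 days = 760 years.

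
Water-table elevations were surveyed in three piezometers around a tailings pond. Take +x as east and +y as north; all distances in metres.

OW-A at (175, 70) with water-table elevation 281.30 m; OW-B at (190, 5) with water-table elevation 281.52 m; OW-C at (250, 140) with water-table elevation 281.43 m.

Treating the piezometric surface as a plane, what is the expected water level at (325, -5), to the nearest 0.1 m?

282.1 m

Differences from OW-A: to OW-B (Δx, Δy, Δh) = (15, -65, +0.22); to OW-C = (75, 70, +0.13).
Solve a·Δx + b·Δy = Δh: det = 15·70 − 75·(-65) = 5925.
∂h/∂x = [(+0.22)·70 − (+0.13)·(-65)] / 5925 = +0.004025
∂h/∂y = [15·(+0.13) − 75·(+0.22)] / 5925 = -0.002456
h(325, -5) = 281.30 + (+0.004025)·(150) + (-0.002456)·(-75) = 281.30 +0.604 +0.184 = 282.088 m.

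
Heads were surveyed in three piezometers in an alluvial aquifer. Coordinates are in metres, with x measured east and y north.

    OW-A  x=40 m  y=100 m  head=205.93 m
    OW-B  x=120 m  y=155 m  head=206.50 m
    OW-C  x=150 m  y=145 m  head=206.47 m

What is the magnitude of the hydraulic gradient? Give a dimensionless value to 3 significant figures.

0.00813

Taking OW-A as reference: OW-B−OW-A = (80, 55, +0.57); OW-C−OW-A = (110, 45, +0.54).
Determinant of the coordinate differences = 80·45 − 110·55 = -2450.
∂h/∂x = [(+0.57)·45 − (+0.54)·55] / -2450 = +0.001653
∂h/∂y = [80·(+0.54) − 110·(+0.57)] / -2450 = +0.007959
|∇h| = √(0.001653² + 0.007959²) = 0.008129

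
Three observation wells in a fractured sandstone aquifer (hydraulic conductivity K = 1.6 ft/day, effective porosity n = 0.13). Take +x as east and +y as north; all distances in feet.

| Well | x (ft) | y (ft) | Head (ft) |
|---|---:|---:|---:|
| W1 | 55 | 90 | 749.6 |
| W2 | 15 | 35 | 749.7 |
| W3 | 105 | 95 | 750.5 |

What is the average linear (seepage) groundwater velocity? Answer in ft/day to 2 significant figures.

0.31 ft/day

Taking W1 as reference: W2−W1 = (-40, -55, +0.1); W3−W1 = (50, 5, +0.9).
Solve a·Δx + b·Δy = Δh: det = (-40)·5 − 50·(-55) = 2550.
∂h/∂x = [(+0.1)·5 − (+0.9)·(-55)] / 2550 = +0.01961
∂h/∂y = [(-40)·(+0.9) − 50·(+0.1)] / 2550 = -0.01608
|∇h| = √(0.01961² + -0.01608²) = 0.02536
Seepage velocity v = K·i/n = 1.6 × 0.02536 / 0.13 = 0.3121 ft/day.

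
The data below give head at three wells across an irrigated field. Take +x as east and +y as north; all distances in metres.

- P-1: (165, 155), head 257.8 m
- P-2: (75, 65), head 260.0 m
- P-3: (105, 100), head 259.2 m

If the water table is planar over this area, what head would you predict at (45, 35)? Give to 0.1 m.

Differences from P-1: to P-2 (Δx, Δy, Δh) = (-90, -90, +2.2); to P-3 = (-60, -55, +1.4).
Solve a·Δx + b·Δy = Δh: det = (-90)·(-55) − (-60)·(-90) = -450.
∂h/∂x = [(+2.2)·(-55) − (+1.4)·(-90)] / -450 = -0.01111
∂h/∂y = [(-90)·(+1.4) − (-60)·(+2.2)] / -450 = -0.01333
h(45, 35) = 257.8 + (-0.01111)·(-120) + (-0.01333)·(-120) = 257.8 +1.333 +1.600 = 260.733 m.

260.7 m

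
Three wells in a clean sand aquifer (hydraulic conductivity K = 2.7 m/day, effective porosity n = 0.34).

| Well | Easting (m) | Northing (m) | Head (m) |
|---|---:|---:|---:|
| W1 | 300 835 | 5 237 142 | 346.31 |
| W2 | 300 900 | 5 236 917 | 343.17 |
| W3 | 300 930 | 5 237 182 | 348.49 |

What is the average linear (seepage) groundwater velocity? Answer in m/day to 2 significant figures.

0.19 m/day

With h = a·x + b·y + c and W1 as origin, the differences give:
  65·a + (-225)·b = -3.14
  95·a + 40·b = +2.18
Eliminate b (×40 and ×(-225), subtract): 23975·a = 364.900 → a = ∂h/∂x = +0.01522
Back-substitute: b = ∂h/∂y = +0.01835.
|∇h| = √(0.01522² + 0.01835²) = 0.02384
Seepage velocity v = K·i/n = 2.7 × 0.02384 / 0.34 = 0.1893 m/day.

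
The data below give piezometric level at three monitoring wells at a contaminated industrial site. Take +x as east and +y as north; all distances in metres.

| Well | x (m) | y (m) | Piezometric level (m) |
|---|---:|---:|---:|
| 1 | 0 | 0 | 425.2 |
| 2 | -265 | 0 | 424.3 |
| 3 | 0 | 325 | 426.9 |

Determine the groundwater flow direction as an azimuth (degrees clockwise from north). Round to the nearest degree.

213°

∂h/∂x = (424.3 − 425.2) / (-265 − 0) = +0.003396
∂h/∂y = (426.9 − 425.2) / (325 − 0) = +0.005231
Flow direction (−∇h) has components (-0.003396 E, -0.005231 N).
Azimuth = atan2(E, N) = atan2(-0.003396, -0.005231) = 213.0° ≈ 213°.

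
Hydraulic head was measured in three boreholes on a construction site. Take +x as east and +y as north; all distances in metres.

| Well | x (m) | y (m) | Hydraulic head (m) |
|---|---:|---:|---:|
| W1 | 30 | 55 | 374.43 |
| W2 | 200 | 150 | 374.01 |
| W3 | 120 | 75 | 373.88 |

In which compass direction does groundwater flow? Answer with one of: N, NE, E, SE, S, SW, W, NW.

SE

With h = a·x + b·y + c and W1 as origin, the differences give:
  170·a + 95·b = -0.42
  90·a + 20·b = -0.55
Eliminate b (×20 and ×95, subtract): -5150·a = 43.850 → a = ∂h/∂x = -0.008515
Back-substitute: b = ∂h/∂y = +0.01082.
Flow = −∇h = (+0.008515 east, -0.01082 north), which points southeast.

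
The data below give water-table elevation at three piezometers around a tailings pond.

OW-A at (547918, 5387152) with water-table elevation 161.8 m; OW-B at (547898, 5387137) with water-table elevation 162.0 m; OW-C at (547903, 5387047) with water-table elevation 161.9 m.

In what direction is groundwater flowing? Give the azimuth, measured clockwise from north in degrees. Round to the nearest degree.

093°

Three-point gradient (reference OW-A): Δ to OW-B = (-20, -15, +0.2), Δ to OW-C = (-15, -105, +0.1).
∂h/∂x = -0.01040, ∂h/∂y = +0.0005333 (det = 1875).
Flow direction (−∇h) has components (+0.01040 E, -0.0005333 N).
Azimuth = atan2(E, N) = atan2(+0.01040, -0.0005333) = 92.9° ≈ 093°.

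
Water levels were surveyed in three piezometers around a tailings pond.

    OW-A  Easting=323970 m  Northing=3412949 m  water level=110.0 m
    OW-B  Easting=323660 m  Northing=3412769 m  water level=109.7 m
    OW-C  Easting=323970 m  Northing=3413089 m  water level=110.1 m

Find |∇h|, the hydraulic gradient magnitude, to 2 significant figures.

Differences from OW-A: to OW-B (Δx, Δy, Δh) = (-310, -180, -0.3); to OW-C = (0, 140, +0.1).
Solve a·Δx + b·Δy = Δh: det = (-310)·140 − 0·(-180) = -43400.
∂h/∂x = [(-0.3)·140 − (+0.1)·(-180)] / -43400 = +0.0005530
∂h/∂y = [(-310)·(+0.1) − 0·(-0.3)] / -43400 = +0.0007143
|∇h| = √(0.0005530² + 0.0007143²) = 0.0009033

0.00090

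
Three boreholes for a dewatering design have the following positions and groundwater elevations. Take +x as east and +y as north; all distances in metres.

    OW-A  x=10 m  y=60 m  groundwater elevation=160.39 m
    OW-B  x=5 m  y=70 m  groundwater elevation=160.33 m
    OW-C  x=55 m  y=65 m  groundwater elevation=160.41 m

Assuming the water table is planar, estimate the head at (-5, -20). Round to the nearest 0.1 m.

Three-point gradient (reference OW-A): Δ to OW-B = (-5, 10, -0.06), Δ to OW-C = (45, 5, +0.02).
∂h/∂x = +0.001053, ∂h/∂y = -0.005474 (det = -475).
h(-5, -20) = 160.39 + (+0.001053)·(-15) + (-0.005474)·(-80) = 160.39 -0.016 +0.438 = 160.812 m.

160.8 m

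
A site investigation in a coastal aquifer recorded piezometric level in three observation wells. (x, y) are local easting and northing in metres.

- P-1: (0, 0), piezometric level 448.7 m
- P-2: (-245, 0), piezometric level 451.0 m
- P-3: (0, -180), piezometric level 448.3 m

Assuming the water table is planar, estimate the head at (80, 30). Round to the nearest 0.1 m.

∂h/∂x = (451.0 − 448.7) / (-245 − 0) = -0.009388
∂h/∂y = (448.3 − 448.7) / (-180 − 0) = +0.002222
h(80, 30) = 448.7 + (-0.009388)·(80) + (+0.002222)·(30) = 448.7 -0.751 +0.067 = 448.016 m.

448.0 m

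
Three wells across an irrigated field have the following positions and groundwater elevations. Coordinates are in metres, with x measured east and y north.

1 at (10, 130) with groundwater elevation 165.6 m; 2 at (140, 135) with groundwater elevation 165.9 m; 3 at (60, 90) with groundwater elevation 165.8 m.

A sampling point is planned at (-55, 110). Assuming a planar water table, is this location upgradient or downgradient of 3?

Differences from 1: to 2 (Δx, Δy, Δh) = (130, 5, +0.3); to 3 = (50, -40, +0.2).
Solve a·Δx + b·Δy = Δh: det = 130·(-40) − 50·5 = -5450.
∂h/∂x = [(+0.3)·(-40) − (+0.2)·5] / -5450 = +0.002385
∂h/∂y = [130·(+0.2) − 50·(+0.3)] / -5450 = -0.002018
Head at (-55, 110) = 165.6 + (+0.002385)·(-65) + (-0.002018)·(-20) = 165.49 m.
That is lower than the 165.8 m at 3, so the point is downgradient.

downgradient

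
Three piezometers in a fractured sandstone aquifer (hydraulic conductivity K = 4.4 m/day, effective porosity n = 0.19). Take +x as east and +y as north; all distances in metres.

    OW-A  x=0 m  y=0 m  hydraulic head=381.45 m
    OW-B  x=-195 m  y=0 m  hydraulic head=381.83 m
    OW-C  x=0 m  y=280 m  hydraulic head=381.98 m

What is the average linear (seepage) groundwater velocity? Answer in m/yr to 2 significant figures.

∂h/∂x = (381.83 − 381.45) / (-195 − 0) = -0.001949
∂h/∂y = (381.98 − 381.45) / (280 − 0) = +0.001893
|∇h| = √(-0.001949² + 0.001893²) = 0.002717
Seepage velocity v = K·i/n = 4.4 × 0.002717 / 0.19 = 0.06292 m/day = 22.98 m/yr.

23 m/yr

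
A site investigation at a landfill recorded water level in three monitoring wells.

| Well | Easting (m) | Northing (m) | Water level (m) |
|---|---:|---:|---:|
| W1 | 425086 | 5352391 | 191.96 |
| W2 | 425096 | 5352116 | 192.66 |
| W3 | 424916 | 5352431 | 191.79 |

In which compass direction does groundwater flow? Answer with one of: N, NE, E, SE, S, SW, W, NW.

N

Three-point gradient (reference W1): Δ to W2 = (10, -275, +0.70), Δ to W3 = (-170, 40, -0.17).
∂h/∂x = +0.0004045, ∂h/∂y = -0.002531 (det = -46350).
Flow = −∇h = (-0.0004045 east, +0.002531 north), which points north.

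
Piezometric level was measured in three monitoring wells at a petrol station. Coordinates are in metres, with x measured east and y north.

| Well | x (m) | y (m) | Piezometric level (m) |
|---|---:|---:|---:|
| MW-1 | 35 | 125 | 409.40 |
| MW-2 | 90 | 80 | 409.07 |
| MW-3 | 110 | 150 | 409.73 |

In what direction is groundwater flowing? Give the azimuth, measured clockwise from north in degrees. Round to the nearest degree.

189°

Differences from MW-1: to MW-2 (Δx, Δy, Δh) = (55, -45, -0.33); to MW-3 = (75, 25, +0.33).
Solve a·Δx + b·Δy = Δh: det = 55·25 − 75·(-45) = 4750.
∂h/∂x = [(-0.33)·25 − (+0.33)·(-45)] / 4750 = +0.001389
∂h/∂y = [55·(+0.33) − 75·(-0.33)] / 4750 = +0.009032
Flow direction (−∇h) has components (-0.001389 E, -0.009032 N).
Azimuth = atan2(E, N) = atan2(-0.001389, -0.009032) = 188.7° ≈ 189°.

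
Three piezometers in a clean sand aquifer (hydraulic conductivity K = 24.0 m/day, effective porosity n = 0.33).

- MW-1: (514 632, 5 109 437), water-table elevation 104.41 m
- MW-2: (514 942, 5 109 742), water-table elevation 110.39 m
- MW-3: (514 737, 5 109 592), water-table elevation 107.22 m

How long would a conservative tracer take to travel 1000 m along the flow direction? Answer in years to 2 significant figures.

Differences from MW-1: to MW-2 (Δx, Δy, Δh) = (310, 305, +5.98); to MW-3 = (105, 155, +2.81).
Solve a·Δx + b·Δy = Δh: det = 310·155 − 105·305 = 16025.
∂h/∂x = [(+5.98)·155 − (+2.81)·305] / 16025 = +0.004359
∂h/∂y = [310·(+2.81) − 105·(+5.98)] / 16025 = +0.01518
|∇h| = √(0.004359² + 0.01518²) = 0.01579
Seepage velocity v = K·i/n = 24.0 × 0.01579 / 0.33 = 1.148 m/day.
t = 1000 / 1.148 = 871.1 days = 2.38 years.

2.4 years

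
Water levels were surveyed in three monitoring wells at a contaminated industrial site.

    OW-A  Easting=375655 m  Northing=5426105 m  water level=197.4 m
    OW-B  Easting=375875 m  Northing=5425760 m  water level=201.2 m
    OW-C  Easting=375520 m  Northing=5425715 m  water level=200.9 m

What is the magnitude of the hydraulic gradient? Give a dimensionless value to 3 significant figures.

0.00991

With h = a·x + b·y + c and OW-A as origin, the differences give:
  220·a + (-345)·b = +3.8
  (-135)·a + (-390)·b = +3.5
Eliminate b (×(-390) and ×(-345), subtract): -132375·a = -274.50 → a = ∂h/∂x = +0.002074
Back-substitute: b = ∂h/∂y = -0.009692.
|∇h| = √(0.002074² + -0.009692²) = 0.009911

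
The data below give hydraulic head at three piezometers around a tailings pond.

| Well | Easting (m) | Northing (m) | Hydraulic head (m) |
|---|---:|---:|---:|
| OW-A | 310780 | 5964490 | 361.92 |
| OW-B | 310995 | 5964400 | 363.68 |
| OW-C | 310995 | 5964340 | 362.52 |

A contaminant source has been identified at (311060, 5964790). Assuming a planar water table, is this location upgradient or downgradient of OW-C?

Taking OW-A as reference: OW-B−OW-A = (215, -90, +1.76); OW-C−OW-A = (215, -150, +0.60).
Solve a·Δx + b·Δy = Δh: det = 215·(-150) − 215·(-90) = -12900.
∂h/∂x = [(+1.76)·(-150) − (+0.60)·(-90)] / -12900 = +0.01628
∂h/∂y = [215·(+0.60) − 215·(+1.76)] / -12900 = +0.01933
Head at (311060, 5964790) = 361.92 + (+0.01628)·(280) + (+0.01933)·(300) = 372.28 m.
That is higher than the 362.52 m at OW-C, so the point is upgradient.

upgradient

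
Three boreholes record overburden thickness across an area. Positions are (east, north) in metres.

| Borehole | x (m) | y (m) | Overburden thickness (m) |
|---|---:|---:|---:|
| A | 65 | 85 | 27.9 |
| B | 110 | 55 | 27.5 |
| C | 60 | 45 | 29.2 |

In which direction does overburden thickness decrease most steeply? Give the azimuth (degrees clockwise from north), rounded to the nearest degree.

With d = a·x + b·y + c and A as origin, the differences give:
  45·a + (-30)·b = -0.4
  (-5)·a + (-40)·b = +1.3
Eliminate b (×(-40) and ×(-30), subtract): -1950·a = 55.00 → a = ∂d/∂x = -0.02821
Back-substitute: b = ∂d/∂y = -0.02897.
Steepest decrease is along −∇f: components (+0.02821 E, +0.02897 N).
Azimuth = atan2(+0.02821, +0.02897) = 44.2° ≈ 044°.

044°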